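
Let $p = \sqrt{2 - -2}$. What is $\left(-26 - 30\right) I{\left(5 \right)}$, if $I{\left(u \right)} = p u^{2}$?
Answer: $-2800$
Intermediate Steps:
$p = 2$ ($p = \sqrt{2 + \left(-2 + 4\right)} = \sqrt{2 + 2} = \sqrt{4} = 2$)
$I{\left(u \right)} = 2 u^{2}$
$\left(-26 - 30\right) I{\left(5 \right)} = \left(-26 - 30\right) 2 \cdot 5^{2} = \left(-26 - 30\right) 2 \cdot 25 = \left(-56\right) 50 = -2800$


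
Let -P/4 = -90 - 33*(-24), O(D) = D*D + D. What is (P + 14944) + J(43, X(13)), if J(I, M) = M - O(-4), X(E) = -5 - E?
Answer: 12106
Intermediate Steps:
O(D) = D + D² (O(D) = D² + D = D + D²)
J(I, M) = -12 + M (J(I, M) = M - (-4)*(1 - 4) = M - (-4)*(-3) = M - 1*12 = M - 12 = -12 + M)
P = -2808 (P = -4*(-90 - 33*(-24)) = -4*(-90 + 792) = -4*702 = -2808)
(P + 14944) + J(43, X(13)) = (-2808 + 14944) + (-12 + (-5 - 1*13)) = 12136 + (-12 + (-5 - 13)) = 12136 + (-12 - 18) = 12136 - 30 = 12106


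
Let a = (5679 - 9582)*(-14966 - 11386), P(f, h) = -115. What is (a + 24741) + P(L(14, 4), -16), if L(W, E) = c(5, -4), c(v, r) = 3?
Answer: 102876482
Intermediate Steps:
L(W, E) = 3
a = 102851856 (a = -3903*(-26352) = 102851856)
(a + 24741) + P(L(14, 4), -16) = (102851856 + 24741) - 115 = 102876597 - 115 = 102876482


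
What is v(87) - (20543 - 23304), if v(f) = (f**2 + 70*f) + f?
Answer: 16507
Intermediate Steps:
v(f) = f**2 + 71*f
v(87) - (20543 - 23304) = 87*(71 + 87) - (20543 - 23304) = 87*158 - 1*(-2761) = 13746 + 2761 = 16507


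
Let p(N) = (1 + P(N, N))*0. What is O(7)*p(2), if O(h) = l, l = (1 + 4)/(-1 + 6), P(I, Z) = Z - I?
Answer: 0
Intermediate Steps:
l = 1 (l = 5/5 = 5*(⅕) = 1)
O(h) = 1
p(N) = 0 (p(N) = (1 + (N - N))*0 = (1 + 0)*0 = 1*0 = 0)
O(7)*p(2) = 1*0 = 0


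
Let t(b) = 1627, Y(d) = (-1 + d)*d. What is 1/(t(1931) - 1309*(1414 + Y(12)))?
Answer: -1/2022087 ≈ -4.9454e-7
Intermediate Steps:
Y(d) = d*(-1 + d)
1/(t(1931) - 1309*(1414 + Y(12))) = 1/(1627 - 1309*(1414 + 12*(-1 + 12))) = 1/(1627 - 1309*(1414 + 12*11)) = 1/(1627 - 1309*(1414 + 132)) = 1/(1627 - 1309*1546) = 1/(1627 - 2023714) = 1/(-2022087) = -1/2022087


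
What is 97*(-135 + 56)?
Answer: -7663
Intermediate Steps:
97*(-135 + 56) = 97*(-79) = -7663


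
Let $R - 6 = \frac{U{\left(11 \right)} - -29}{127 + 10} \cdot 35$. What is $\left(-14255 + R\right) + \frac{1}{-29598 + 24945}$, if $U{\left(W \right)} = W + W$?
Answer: $- \frac{9074876321}{637461} \approx -14236.0$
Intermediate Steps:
$U{\left(W \right)} = 2 W$
$R = \frac{2607}{137}$ ($R = 6 + \frac{2 \cdot 11 - -29}{127 + 10} \cdot 35 = 6 + \frac{22 + \left(-41 + 70\right)}{137} \cdot 35 = 6 + \left(22 + 29\right) \frac{1}{137} \cdot 35 = 6 + 51 \cdot \frac{1}{137} \cdot 35 = 6 + \frac{51}{137} \cdot 35 = 6 + \frac{1785}{137} = \frac{2607}{137} \approx 19.029$)
$\left(-14255 + R\right) + \frac{1}{-29598 + 24945} = \left(-14255 + \frac{2607}{137}\right) + \frac{1}{-29598 + 24945} = - \frac{1950328}{137} + \frac{1}{-4653} = - \frac{1950328}{137} - \frac{1}{4653} = - \frac{9074876321}{637461}$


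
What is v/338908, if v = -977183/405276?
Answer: -977183/137351278608 ≈ -7.1145e-6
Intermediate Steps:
v = -977183/405276 (v = -977183*1/405276 = -977183/405276 ≈ -2.4112)
v/338908 = -977183/405276/338908 = -977183/405276*1/338908 = -977183/137351278608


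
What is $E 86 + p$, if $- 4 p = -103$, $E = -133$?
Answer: $- \frac{45649}{4} \approx -11412.0$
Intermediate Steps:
$p = \frac{103}{4}$ ($p = \left(- \frac{1}{4}\right) \left(-103\right) = \frac{103}{4} \approx 25.75$)
$E 86 + p = \left(-133\right) 86 + \frac{103}{4} = -11438 + \frac{103}{4} = - \frac{45649}{4}$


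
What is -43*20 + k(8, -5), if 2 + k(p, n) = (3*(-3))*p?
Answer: -934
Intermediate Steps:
k(p, n) = -2 - 9*p (k(p, n) = -2 + (3*(-3))*p = -2 - 9*p)
-43*20 + k(8, -5) = -43*20 + (-2 - 9*8) = -860 + (-2 - 72) = -860 - 74 = -934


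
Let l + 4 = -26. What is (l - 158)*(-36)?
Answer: 6768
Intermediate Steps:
l = -30 (l = -4 - 26 = -30)
(l - 158)*(-36) = (-30 - 158)*(-36) = -188*(-36) = 6768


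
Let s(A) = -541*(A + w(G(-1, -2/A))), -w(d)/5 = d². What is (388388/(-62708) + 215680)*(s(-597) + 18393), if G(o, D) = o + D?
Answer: 46067728051513654685/620824877 ≈ 7.4204e+10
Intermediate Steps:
G(o, D) = D + o
w(d) = -5*d²
s(A) = -541*A + 2705*(-1 - 2/A)² (s(A) = -541*(A - 5*(-2/A - 1)²) = -541*(A - 5*(-1 - 2/A)²) = -541*A + 2705*(-1 - 2/A)²)
(388388/(-62708) + 215680)*(s(-597) + 18393) = (388388/(-62708) + 215680)*((-541*(-597) + 2705*(2 - 597)²/(-597)²) + 18393) = (388388*(-1/62708) + 215680)*((322977 + 2705*(1/356409)*(-595)²) + 18393) = (-97097/15677 + 215680)*((322977 + 2705*(1/356409)*354025) + 18393) = 3381118263*((322977 + 957637625/356409) + 18393)/15677 = 3381118263*(116069547218/356409 + 18393)/15677 = (3381118263/15677)*(122624977955/356409) = 46067728051513654685/620824877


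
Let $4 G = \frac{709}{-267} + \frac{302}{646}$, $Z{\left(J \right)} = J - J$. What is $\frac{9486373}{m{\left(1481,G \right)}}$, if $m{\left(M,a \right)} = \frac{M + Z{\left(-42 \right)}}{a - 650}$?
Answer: $- \frac{1064443573921585}{255445842} \approx -4.167 \cdot 10^{6}$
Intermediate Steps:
$Z{\left(J \right)} = 0$
$G = - \frac{94345}{172482}$ ($G = \frac{\frac{709}{-267} + \frac{302}{646}}{4} = \frac{709 \left(- \frac{1}{267}\right) + 302 \cdot \frac{1}{646}}{4} = \frac{- \frac{709}{267} + \frac{151}{323}}{4} = \frac{1}{4} \left(- \frac{188690}{86241}\right) = - \frac{94345}{172482} \approx -0.54698$)
$m{\left(M,a \right)} = \frac{M}{-650 + a}$ ($m{\left(M,a \right)} = \frac{M + 0}{a - 650} = \frac{M}{-650 + a}$)
$\frac{9486373}{m{\left(1481,G \right)}} = \frac{9486373}{1481 \frac{1}{-650 - \frac{94345}{172482}}} = \frac{9486373}{1481 \frac{1}{- \frac{112207645}{172482}}} = \frac{9486373}{1481 \left(- \frac{172482}{112207645}\right)} = \frac{9486373}{- \frac{255445842}{112207645}} = 9486373 \left(- \frac{112207645}{255445842}\right) = - \frac{1064443573921585}{255445842}$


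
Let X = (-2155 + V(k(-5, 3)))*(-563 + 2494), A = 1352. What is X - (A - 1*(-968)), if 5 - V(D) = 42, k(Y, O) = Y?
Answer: -4235072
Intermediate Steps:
V(D) = -37 (V(D) = 5 - 1*42 = 5 - 42 = -37)
X = -4232752 (X = (-2155 - 37)*(-563 + 2494) = -2192*1931 = -4232752)
X - (A - 1*(-968)) = -4232752 - (1352 - 1*(-968)) = -4232752 - (1352 + 968) = -4232752 - 1*2320 = -4232752 - 2320 = -4235072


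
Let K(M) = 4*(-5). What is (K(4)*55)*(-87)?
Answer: 95700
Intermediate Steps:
K(M) = -20
(K(4)*55)*(-87) = -20*55*(-87) = -1100*(-87) = 95700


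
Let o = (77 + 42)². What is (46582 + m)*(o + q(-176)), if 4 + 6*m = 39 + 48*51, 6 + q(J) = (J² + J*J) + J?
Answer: 21410643725/6 ≈ 3.5684e+9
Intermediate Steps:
o = 14161 (o = 119² = 14161)
q(J) = -6 + J + 2*J² (q(J) = -6 + ((J² + J*J) + J) = -6 + ((J² + J²) + J) = -6 + (2*J² + J) = -6 + (J + 2*J²) = -6 + J + 2*J²)
m = 2483/6 (m = -⅔ + (39 + 48*51)/6 = -⅔ + (39 + 2448)/6 = -⅔ + (⅙)*2487 = -⅔ + 829/2 = 2483/6 ≈ 413.83)
(46582 + m)*(o + q(-176)) = (46582 + 2483/6)*(14161 + (-6 - 176 + 2*(-176)²)) = 281975*(14161 + (-6 - 176 + 2*30976))/6 = 281975*(14161 + (-6 - 176 + 61952))/6 = 281975*(14161 + 61770)/6 = (281975/6)*75931 = 21410643725/6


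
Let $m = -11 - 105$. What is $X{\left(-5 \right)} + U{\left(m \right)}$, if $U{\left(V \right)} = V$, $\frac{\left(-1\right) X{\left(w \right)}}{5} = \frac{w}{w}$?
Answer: $-121$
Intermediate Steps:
$X{\left(w \right)} = -5$ ($X{\left(w \right)} = - 5 \frac{w}{w} = \left(-5\right) 1 = -5$)
$m = -116$ ($m = -11 - 105 = -116$)
$X{\left(-5 \right)} + U{\left(m \right)} = -5 - 116 = -121$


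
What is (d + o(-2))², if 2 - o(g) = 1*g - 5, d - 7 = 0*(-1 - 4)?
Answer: 256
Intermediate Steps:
d = 7 (d = 7 + 0*(-1 - 4) = 7 + 0*(-5) = 7 + 0 = 7)
o(g) = 7 - g (o(g) = 2 - (1*g - 5) = 2 - (g - 5) = 2 - (-5 + g) = 2 + (5 - g) = 7 - g)
(d + o(-2))² = (7 + (7 - 1*(-2)))² = (7 + (7 + 2))² = (7 + 9)² = 16² = 256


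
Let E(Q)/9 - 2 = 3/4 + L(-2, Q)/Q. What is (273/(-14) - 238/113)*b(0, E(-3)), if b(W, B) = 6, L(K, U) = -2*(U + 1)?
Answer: -14649/113 ≈ -129.64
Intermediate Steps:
L(K, U) = -2 - 2*U (L(K, U) = -2*(1 + U) = -2 - 2*U)
E(Q) = 99/4 + 9*(-2 - 2*Q)/Q (E(Q) = 18 + 9*(3/4 + (-2 - 2*Q)/Q) = 18 + (27/4 + 9*(-2 - 2*Q)/Q) = 99/4 + 9*(-2 - 2*Q)/Q)
(273/(-14) - 238/113)*b(0, E(-3)) = (273/(-14) - 238/113)*6 = (273*(-1/14) - 238*1/113)*6 = (-39/2 - 238/113)*6 = -4883/226*6 = -14649/113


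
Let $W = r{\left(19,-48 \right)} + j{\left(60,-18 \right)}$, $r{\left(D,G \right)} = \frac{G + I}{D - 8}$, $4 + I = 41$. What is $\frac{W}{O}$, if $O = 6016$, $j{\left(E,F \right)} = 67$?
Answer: $\frac{33}{3008} \approx 0.010971$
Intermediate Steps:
$I = 37$ ($I = -4 + 41 = 37$)
$r{\left(D,G \right)} = \frac{37 + G}{-8 + D}$ ($r{\left(D,G \right)} = \frac{G + 37}{D - 8} = \frac{37 + G}{-8 + D}$)
$W = 66$ ($W = \frac{37 - 48}{-8 + 19} + 67 = \frac{1}{11} \left(-11\right) + 67 = -1 + 67 = 66$)
$\frac{W}{O} = \frac{66}{6016} = 66 \cdot \frac{1}{6016} = \frac{33}{3008}$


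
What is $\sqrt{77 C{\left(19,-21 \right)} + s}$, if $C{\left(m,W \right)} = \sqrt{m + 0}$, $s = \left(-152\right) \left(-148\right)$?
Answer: $\sqrt{22496 + 77 \sqrt{19}} \approx 151.1$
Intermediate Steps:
$s = 22496$
$C{\left(m,W \right)} = \sqrt{m}$
$\sqrt{77 C{\left(19,-21 \right)} + s} = \sqrt{77 \sqrt{19} + 22496} = \sqrt{22496 + 77 \sqrt{19}}$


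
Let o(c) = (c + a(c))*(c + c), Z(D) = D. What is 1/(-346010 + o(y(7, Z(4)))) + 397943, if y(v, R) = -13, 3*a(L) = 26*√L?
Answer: 53493891932684893/134426015618 + 507*I*√13/268852031236 ≈ 3.9794e+5 + 6.7993e-9*I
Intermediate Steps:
a(L) = 26*√L/3 (a(L) = (26*√L)/3 = 26*√L/3)
o(c) = 2*c*(c + 26*√c/3) (o(c) = (c + 26*√c/3)*(c + c) = (c + 26*√c/3)*(2*c) = 2*c*(c + 26*√c/3))
1/(-346010 + o(y(7, Z(4)))) + 397943 = 1/(-346010 + (2*(-13)² + 52*(-13)^(3/2)/3)) + 397943 = 1/(-346010 + (2*169 + 52*(-13*I*√13)/3)) + 397943 = 1/(-346010 + (338 - 676*I*√13/3)) + 397943 = 1/(-345672 - 676*I*√13/3) + 397943 = 397943 + 1/(-345672 - 676*I*√13/3)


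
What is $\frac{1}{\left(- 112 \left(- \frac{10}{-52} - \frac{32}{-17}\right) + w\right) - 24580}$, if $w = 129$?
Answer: $- \frac{221}{5455023} \approx -4.0513 \cdot 10^{-5}$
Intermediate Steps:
$\frac{1}{\left(- 112 \left(- \frac{10}{-52} - \frac{32}{-17}\right) + w\right) - 24580} = \frac{1}{\left(- 112 \left(- \frac{10}{-52} - \frac{32}{-17}\right) + 129\right) - 24580} = \frac{1}{\left(- 112 \left(\left(-10\right) \left(- \frac{1}{52}\right) - - \frac{32}{17}\right) + 129\right) - 24580} = \frac{1}{\left(- 112 \left(\frac{5}{26} + \frac{32}{17}\right) + 129\right) - 24580} = \frac{1}{\left(\left(-112\right) \frac{917}{442} + 129\right) - 24580} = \frac{1}{\left(- \frac{51352}{221} + 129\right) - 24580} = \frac{1}{- \frac{22843}{221} - 24580} = \frac{1}{- \frac{5455023}{221}} = - \frac{221}{5455023}$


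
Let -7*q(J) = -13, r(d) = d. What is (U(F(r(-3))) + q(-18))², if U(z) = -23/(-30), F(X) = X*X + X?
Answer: 303601/44100 ≈ 6.8844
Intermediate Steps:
F(X) = X + X² (F(X) = X² + X = X + X²)
U(z) = 23/30 (U(z) = -23*(-1/30) = 23/30)
q(J) = 13/7 (q(J) = -⅐*(-13) = 13/7)
(U(F(r(-3))) + q(-18))² = (23/30 + 13/7)² = (551/210)² = 303601/44100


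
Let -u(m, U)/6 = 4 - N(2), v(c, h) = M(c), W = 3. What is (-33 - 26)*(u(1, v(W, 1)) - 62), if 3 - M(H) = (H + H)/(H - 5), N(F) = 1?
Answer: 4720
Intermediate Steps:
M(H) = 3 - 2*H/(-5 + H) (M(H) = 3 - (H + H)/(H - 5) = 3 - 2*H/(-5 + H))
v(c, h) = (-15 + c)/(-5 + c)
u(m, U) = -18 (u(m, U) = -6*(4 - 1*1) = -6*(4 - 1) = -6*3 = -18)
(-33 - 26)*(u(1, v(W, 1)) - 62) = (-33 - 26)*(-18 - 62) = -59*(-80) = 4720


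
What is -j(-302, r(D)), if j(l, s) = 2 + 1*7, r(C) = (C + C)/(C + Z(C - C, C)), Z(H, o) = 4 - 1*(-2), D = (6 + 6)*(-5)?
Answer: -9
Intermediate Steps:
D = -60 (D = 12*(-5) = -60)
Z(H, o) = 6 (Z(H, o) = 4 + 2 = 6)
r(C) = 2*C/(6 + C) (r(C) = (C + C)/(C + 6) = (2*C)/(6 + C) = 2*C/(6 + C))
j(l, s) = 9 (j(l, s) = 2 + 7 = 9)
-j(-302, r(D)) = -1*9 = -9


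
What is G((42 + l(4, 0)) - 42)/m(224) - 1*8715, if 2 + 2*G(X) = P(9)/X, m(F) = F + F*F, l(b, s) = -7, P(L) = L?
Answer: -6149304023/705600 ≈ -8715.0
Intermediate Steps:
m(F) = F + F**2
G(X) = -1 + 9/(2*X) (G(X) = -1 + (9/X)/2 = -1 + 9/(2*X))
G((42 + l(4, 0)) - 42)/m(224) - 1*8715 = ((9/2 - ((42 - 7) - 42))/((42 - 7) - 42))/((224*(1 + 224))) - 1*8715 = ((9/2 - (35 - 42))/(35 - 42))/((224*225)) - 8715 = ((9/2 - 1*(-7))/(-7))/50400 - 8715 = -(9/2 + 7)/7*(1/50400) - 8715 = -1/7*23/2*(1/50400) - 8715 = -23/14*1/50400 - 8715 = -23/705600 - 8715 = -6149304023/705600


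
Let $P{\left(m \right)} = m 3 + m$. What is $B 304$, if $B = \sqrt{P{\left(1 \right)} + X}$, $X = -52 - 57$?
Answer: $304 i \sqrt{105} \approx 3115.1 i$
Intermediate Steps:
$X = -109$ ($X = -52 - 57 = -109$)
$P{\left(m \right)} = 4 m$ ($P{\left(m \right)} = 3 m + m = 4 m$)
$B = i \sqrt{105}$ ($B = \sqrt{4 \cdot 1 - 109} = \sqrt{4 - 109} = \sqrt{-105} = i \sqrt{105} \approx 10.247 i$)
$B 304 = i \sqrt{105} \cdot 304 = 304 i \sqrt{105}$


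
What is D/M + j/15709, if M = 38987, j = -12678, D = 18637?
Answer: -201508553/612446783 ≈ -0.32902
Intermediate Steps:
D/M + j/15709 = 18637/38987 - 12678/15709 = -201508553/612446783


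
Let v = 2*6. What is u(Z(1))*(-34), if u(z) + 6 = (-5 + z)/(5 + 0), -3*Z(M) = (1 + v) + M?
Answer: 4046/15 ≈ 269.73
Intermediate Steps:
v = 12
Z(M) = -13/3 - M/3 (Z(M) = -((1 + 12) + M)/3 = -(13 + M)/3 = -13/3 - M/3)
u(z) = -7 + z/5 (u(z) = -6 + (-5 + z)/(5 + 0) = -6 + (-5 + z)/5 = -6 + (-5 + z)*(1/5) = -6 + (-1 + z/5) = -7 + z/5)
u(Z(1))*(-34) = (-7 + (-13/3 - 1/3*1)/5)*(-34) = (-7 + (-13/3 - 1/3)/5)*(-34) = (-7 + (1/5)*(-14/3))*(-34) = (-7 - 14/15)*(-34) = -119/15*(-34) = 4046/15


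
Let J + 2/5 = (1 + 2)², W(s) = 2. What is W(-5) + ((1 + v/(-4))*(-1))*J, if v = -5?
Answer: -347/20 ≈ -17.350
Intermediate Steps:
J = 43/5 (J = -⅖ + (1 + 2)² = -⅖ + 3² = -⅖ + 9 = 43/5 ≈ 8.6000)
W(-5) + ((1 + v/(-4))*(-1))*J = 2 + ((1 - 5/(-4))*(-1))*(43/5) = 2 + ((1 - 5*(-¼))*(-1))*(43/5) = 2 + ((1 + 5/4)*(-1))*(43/5) = 2 + ((9/4)*(-1))*(43/5) = 2 - 9/4*43/5 = 2 - 387/20 = -347/20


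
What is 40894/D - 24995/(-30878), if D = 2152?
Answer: 329128543/16612364 ≈ 19.812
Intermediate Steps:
40894/D - 24995/(-30878) = 40894/2152 - 24995/(-30878) = 40894*(1/2152) - 24995*(-1/30878) = 20447/1076 + 24995/30878 = 329128543/16612364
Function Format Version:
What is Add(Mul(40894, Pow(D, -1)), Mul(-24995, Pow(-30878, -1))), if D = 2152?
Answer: Rational(329128543, 16612364) ≈ 19.812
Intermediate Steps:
Add(Mul(40894, Pow(D, -1)), Mul(-24995, Pow(-30878, -1))) = Add(Mul(40894, Pow(2152, -1)), Mul(-24995, Pow(-30878, -1))) = Add(Mul(40894, Rational(1, 2152)), Mul(-24995, Rational(-1, 30878))) = Add(Rational(20447, 1076), Rational(24995, 30878)) = Rational(329128543, 16612364)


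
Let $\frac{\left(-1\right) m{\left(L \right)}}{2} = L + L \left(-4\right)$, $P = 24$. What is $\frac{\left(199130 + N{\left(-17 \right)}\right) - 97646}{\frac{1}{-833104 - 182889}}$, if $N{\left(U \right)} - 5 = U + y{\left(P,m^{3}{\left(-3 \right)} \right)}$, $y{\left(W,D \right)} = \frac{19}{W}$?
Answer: $- \frac{2474295504571}{24} \approx -1.031 \cdot 10^{11}$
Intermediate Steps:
$m{\left(L \right)} = 6 L$ ($m{\left(L \right)} = - 2 \left(L + L \left(-4\right)\right) = - 2 \left(L - 4 L\right) = - 2 \left(- 3 L\right) = 6 L$)
$N{\left(U \right)} = \frac{139}{24} + U$ ($N{\left(U \right)} = 5 + \left(U + \frac{19}{24}\right) = 5 + \left(\frac{19}{24} + U\right) = \frac{139}{24} + U$)
$\frac{\left(199130 + N{\left(-17 \right)}\right) - 97646}{\frac{1}{-833104 - 182889}} = \frac{\left(199130 + \left(\frac{139}{24} - 17\right)\right) - 97646}{\frac{1}{-833104 - 182889}} = \frac{\left(199130 - \frac{269}{24}\right) - 97646}{\frac{1}{-1015993}} = \frac{\frac{4778851}{24} - 97646}{- \frac{1}{1015993}} = \frac{2435347}{24} \left(-1015993\right) = - \frac{2474295504571}{24}$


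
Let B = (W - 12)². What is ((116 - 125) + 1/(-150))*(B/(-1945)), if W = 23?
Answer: 163471/291750 ≈ 0.56031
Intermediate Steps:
B = 121 (B = (23 - 12)² = 11² = 121)
((116 - 125) + 1/(-150))*(B/(-1945)) = ((116 - 125) + 1/(-150))*(121/(-1945)) = (-9 - 1/150)*(121*(-1/1945)) = -1351/150*(-121/1945) = 163471/291750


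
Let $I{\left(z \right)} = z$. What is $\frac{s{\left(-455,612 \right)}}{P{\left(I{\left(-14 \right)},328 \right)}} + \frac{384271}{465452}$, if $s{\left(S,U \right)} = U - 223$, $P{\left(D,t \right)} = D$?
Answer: $- \frac{87840517}{3258164} \approx -26.96$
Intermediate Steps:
$s{\left(S,U \right)} = -223 + U$ ($s{\left(S,U \right)} = U - 223 = -223 + U$)
$\frac{s{\left(-455,612 \right)}}{P{\left(I{\left(-14 \right)},328 \right)}} + \frac{384271}{465452} = \frac{-223 + 612}{-14} + \frac{384271}{465452} = 389 \left(- \frac{1}{14}\right) + 384271 \cdot \frac{1}{465452} = - \frac{389}{14} + \frac{384271}{465452} = - \frac{87840517}{3258164}$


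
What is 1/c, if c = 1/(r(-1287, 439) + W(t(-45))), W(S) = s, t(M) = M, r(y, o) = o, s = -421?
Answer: 18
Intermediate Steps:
W(S) = -421
c = 1/18 (c = 1/(439 - 421) = 1/18 ≈ 0.055556)
1/c = 1/(1/18) = 18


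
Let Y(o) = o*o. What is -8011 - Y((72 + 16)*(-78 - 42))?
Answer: -111521611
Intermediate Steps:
Y(o) = o**2
-8011 - Y((72 + 16)*(-78 - 42)) = -8011 - ((72 + 16)*(-78 - 42))**2 = -8011 - (88*(-120))**2 = -8011 - 1*(-10560)**2 = -8011 - 1*111513600 = -8011 - 111513600 = -111521611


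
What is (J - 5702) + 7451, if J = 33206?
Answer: 34955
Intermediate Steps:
(J - 5702) + 7451 = (33206 - 5702) + 7451 = 27504 + 7451 = 34955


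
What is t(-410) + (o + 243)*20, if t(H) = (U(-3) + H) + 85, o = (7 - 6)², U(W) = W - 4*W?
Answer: 4564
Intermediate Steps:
U(W) = -3*W
o = 1 (o = 1² = 1)
t(H) = 94 + H (t(H) = (-3*(-3) + H) + 85 = (9 + H) + 85 = 94 + H)
t(-410) + (o + 243)*20 = (94 - 410) + (1 + 243)*20 = -316 + 244*20 = -316 + 4880 = 4564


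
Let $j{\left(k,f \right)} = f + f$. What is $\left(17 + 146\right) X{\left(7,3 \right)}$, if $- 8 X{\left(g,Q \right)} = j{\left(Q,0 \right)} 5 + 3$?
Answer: $- \frac{489}{8} \approx -61.125$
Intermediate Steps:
$j{\left(k,f \right)} = 2 f$
$X{\left(g,Q \right)} = - \frac{3}{8}$ ($X{\left(g,Q \right)} = - \frac{2 \cdot 0 \cdot 5 + 3}{8} = - \frac{0 \cdot 5 + 3}{8} = - \frac{0 + 3}{8} = \left(- \frac{1}{8}\right) 3 = - \frac{3}{8}$)
$\left(17 + 146\right) X{\left(7,3 \right)} = \left(17 + 146\right) \left(- \frac{3}{8}\right) = 163 \left(- \frac{3}{8}\right) = - \frac{489}{8}$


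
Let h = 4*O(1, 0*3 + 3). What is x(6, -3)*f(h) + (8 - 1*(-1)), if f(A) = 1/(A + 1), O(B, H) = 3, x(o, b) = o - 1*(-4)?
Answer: 127/13 ≈ 9.7692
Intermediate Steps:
x(o, b) = 4 + o (x(o, b) = o + 4 = 4 + o)
h = 12 (h = 4*3 = 12)
f(A) = 1/(1 + A)
x(6, -3)*f(h) + (8 - 1*(-1)) = (4 + 6)/(1 + 12) + (8 - 1*(-1)) = 10/13 + (8 + 1) = 10*(1/13) + 9 = 10/13 + 9 = 127/13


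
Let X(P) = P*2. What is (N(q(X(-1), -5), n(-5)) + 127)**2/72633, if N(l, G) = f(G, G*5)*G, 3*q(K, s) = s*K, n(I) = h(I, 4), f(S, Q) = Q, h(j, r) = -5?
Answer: 21168/24211 ≈ 0.87431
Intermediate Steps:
X(P) = 2*P
n(I) = -5
q(K, s) = K*s/3 (q(K, s) = (s*K)/3 = (K*s)/3 = K*s/3)
N(l, G) = 5*G**2 (N(l, G) = (G*5)*G = (5*G)*G = 5*G**2)
(N(q(X(-1), -5), n(-5)) + 127)**2/72633 = (5*(-5)**2 + 127)**2/72633 = (5*25 + 127)**2*(1/72633) = (125 + 127)**2*(1/72633) = 252**2*(1/72633) = 63504*(1/72633) = 21168/24211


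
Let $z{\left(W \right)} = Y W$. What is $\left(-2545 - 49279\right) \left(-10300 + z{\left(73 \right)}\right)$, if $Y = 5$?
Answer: $514871440$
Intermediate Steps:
$z{\left(W \right)} = 5 W$
$\left(-2545 - 49279\right) \left(-10300 + z{\left(73 \right)}\right) = \left(-2545 - 49279\right) \left(-10300 + 5 \cdot 73\right) = - 51824 \left(-10300 + 365\right) = \left(-51824\right) \left(-9935\right) = 514871440$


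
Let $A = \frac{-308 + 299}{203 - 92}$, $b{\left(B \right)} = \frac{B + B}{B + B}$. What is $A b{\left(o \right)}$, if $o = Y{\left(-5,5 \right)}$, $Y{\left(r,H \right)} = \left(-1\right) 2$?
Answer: $- \frac{3}{37} \approx -0.081081$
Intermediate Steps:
$Y{\left(r,H \right)} = -2$
$o = -2$
$b{\left(B \right)} = 1$ ($b{\left(B \right)} = \frac{2 B}{2 B} = 2 B \frac{1}{2 B} = 1$)
$A = - \frac{3}{37}$ ($A = - \frac{9}{111} = \left(-9\right) \frac{1}{111} = - \frac{3}{37} \approx -0.081081$)
$A b{\left(o \right)} = \left(- \frac{3}{37}\right) 1 = - \frac{3}{37}$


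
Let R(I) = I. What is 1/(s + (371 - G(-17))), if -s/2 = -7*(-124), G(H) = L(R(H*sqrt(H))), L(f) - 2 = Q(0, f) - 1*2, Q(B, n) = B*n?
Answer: -1/1365 ≈ -0.00073260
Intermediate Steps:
L(f) = 0 (L(f) = 2 + (0*f - 1*2) = 2 + (0 - 2) = 2 - 2 = 0)
G(H) = 0
s = -1736 (s = -(-14)*(-124) = -2*868 = -1736)
1/(s + (371 - G(-17))) = 1/(-1736 + (371 - 1*0)) = 1/(-1736 + (371 + 0)) = 1/(-1736 + 371) = 1/(-1365) = -1/1365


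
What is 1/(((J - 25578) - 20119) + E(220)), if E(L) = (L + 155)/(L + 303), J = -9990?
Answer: -523/29123926 ≈ -1.7958e-5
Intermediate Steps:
E(L) = (155 + L)/(303 + L)
1/(((J - 25578) - 20119) + E(220)) = 1/(((-9990 - 25578) - 20119) + (155 + 220)/(303 + 220)) = 1/((-35568 - 20119) + 375/523) = 1/(-55687 + (1/523)*375) = 1/(-55687 + 375/523) = 1/(-29123926/523) = -523/29123926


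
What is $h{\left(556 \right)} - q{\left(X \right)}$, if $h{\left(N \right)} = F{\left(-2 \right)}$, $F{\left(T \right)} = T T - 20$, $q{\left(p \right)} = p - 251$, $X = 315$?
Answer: $-80$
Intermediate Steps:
$q{\left(p \right)} = -251 + p$
$F{\left(T \right)} = -20 + T^{2}$ ($F{\left(T \right)} = T^{2} - 20 = -20 + T^{2}$)
$h{\left(N \right)} = -16$ ($h{\left(N \right)} = -20 + \left(-2\right)^{2} = -20 + 4 = -16$)
$h{\left(556 \right)} - q{\left(X \right)} = -16 - \left(-251 + 315\right) = -16 - 64 = -80$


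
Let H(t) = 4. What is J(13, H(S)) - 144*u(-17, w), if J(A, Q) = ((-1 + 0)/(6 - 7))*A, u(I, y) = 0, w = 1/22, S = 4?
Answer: 13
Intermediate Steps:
w = 1/22 ≈ 0.045455
J(A, Q) = A (J(A, Q) = (-1/(-1))*A = (-1*(-1))*A = 1*A = A)
J(13, H(S)) - 144*u(-17, w) = 13 - 144*0 = 13 + 0 = 13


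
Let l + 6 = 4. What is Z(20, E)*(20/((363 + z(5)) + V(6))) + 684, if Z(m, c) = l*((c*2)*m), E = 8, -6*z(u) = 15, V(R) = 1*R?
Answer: 475772/733 ≈ 649.08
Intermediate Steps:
l = -2 (l = -6 + 4 = -2)
V(R) = R
z(u) = -5/2 (z(u) = -⅙*15 = -5/2)
Z(m, c) = -4*c*m (Z(m, c) = -2*c*2*m = -2*2*c*m = -4*c*m)
Z(20, E)*(20/((363 + z(5)) + V(6))) + 684 = (-4*8*20)*(20/((363 - 5/2) + 6)) + 684 = -12800/(721/2 + 6) + 684 = -12800/733/2 + 684 = -12800*2/733 + 684 = -640*40/733 + 684 = -25600/733 + 684 = 475772/733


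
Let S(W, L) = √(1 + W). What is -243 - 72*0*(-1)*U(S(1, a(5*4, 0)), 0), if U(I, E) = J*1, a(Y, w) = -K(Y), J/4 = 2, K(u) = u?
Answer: -243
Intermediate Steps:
J = 8 (J = 4*2 = 8)
a(Y, w) = -Y
U(I, E) = 8 (U(I, E) = 8*1 = 8)
-243 - 72*0*(-1)*U(S(1, a(5*4, 0)), 0) = -243 - 72*0*(-1)*8 = -243 - 0*8 = -243 - 72*0 = -243 + 0 = -243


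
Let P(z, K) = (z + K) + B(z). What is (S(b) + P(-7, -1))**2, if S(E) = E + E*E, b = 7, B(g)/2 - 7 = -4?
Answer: 2916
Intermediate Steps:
B(g) = 6 (B(g) = 14 + 2*(-4) = 14 - 8 = 6)
P(z, K) = 6 + K + z (P(z, K) = (z + K) + 6 = (K + z) + 6 = 6 + K + z)
S(E) = E + E**2
(S(b) + P(-7, -1))**2 = (7*(1 + 7) + (6 - 1 - 7))**2 = (7*8 - 2)**2 = (56 - 2)**2 = 54**2 = 2916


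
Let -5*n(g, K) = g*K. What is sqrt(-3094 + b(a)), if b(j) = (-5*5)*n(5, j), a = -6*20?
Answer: I*sqrt(6094) ≈ 78.064*I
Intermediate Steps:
n(g, K) = -K*g/5 (n(g, K) = -g*K/5 = -K*g/5)
a = -120
b(j) = 25*j (b(j) = (-5*5)*(-1/5*j*5) = -(-25)*j = 25*j)
sqrt(-3094 + b(a)) = sqrt(-3094 + 25*(-120)) = sqrt(-3094 - 3000) = sqrt(-6094) = I*sqrt(6094)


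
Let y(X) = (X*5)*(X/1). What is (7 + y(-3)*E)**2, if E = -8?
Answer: 124609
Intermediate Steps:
y(X) = 5*X**2 (y(X) = (5*X)*(X*1) = (5*X)*X = 5*X**2)
(7 + y(-3)*E)**2 = (7 + (5*(-3)**2)*(-8))**2 = (7 + (5*9)*(-8))**2 = (7 + 45*(-8))**2 = (7 - 360)**2 = (-353)**2 = 124609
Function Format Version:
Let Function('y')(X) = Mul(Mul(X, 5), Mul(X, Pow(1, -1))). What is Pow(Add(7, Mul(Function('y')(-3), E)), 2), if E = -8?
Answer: 124609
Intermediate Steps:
Function('y')(X) = Mul(5, Pow(X, 2)) (Function('y')(X) = Mul(Mul(5, X), Mul(X, 1)) = Mul(Mul(5, X), X) = Mul(5, Pow(X, 2)))
Pow(Add(7, Mul(Function('y')(-3), E)), 2) = Pow(Add(7, Mul(Mul(5, Pow(-3, 2)), -8)), 2) = Pow(Add(7, Mul(Mul(5, 9), -8)), 2) = Pow(Add(7, Mul(45, -8)), 2) = Pow(Add(7, -360), 2) = Pow(-353, 2) = 124609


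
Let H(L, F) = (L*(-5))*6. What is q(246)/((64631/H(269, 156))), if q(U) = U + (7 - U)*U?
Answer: 67497480/9233 ≈ 7310.5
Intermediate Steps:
q(U) = U + U*(7 - U)
H(L, F) = -30*L (H(L, F) = -5*L*6 = -30*L)
q(246)/((64631/H(269, 156))) = (246*(8 - 1*246))/((64631/((-30*269)))) = (246*(8 - 246))/((64631/(-8070))) = (246*(-238))/((64631*(-1/8070))) = -58548/(-64631/8070) = -58548*(-8070/64631) = 67497480/9233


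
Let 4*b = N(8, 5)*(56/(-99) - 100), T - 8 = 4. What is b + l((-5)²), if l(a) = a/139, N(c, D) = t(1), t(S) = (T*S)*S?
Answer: -1383059/4587 ≈ -301.52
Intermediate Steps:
T = 12 (T = 8 + 4 = 12)
t(S) = 12*S² (t(S) = (12*S)*S = 12*S²)
N(c, D) = 12 (N(c, D) = 12*1² = 12*1 = 12)
l(a) = a/139 (l(a) = a*(1/139) = a/139)
b = -9956/33 (b = (12*(56/(-99) - 100))/4 = (12*(56*(-1/99) - 100))/4 = (12*(-56/99 - 100))/4 = (12*(-9956/99))/4 = (¼)*(-39824/33) = -9956/33 ≈ -301.70)
b + l((-5)²) = -9956/33 + (1/139)*(-5)² = -9956/33 + (1/139)*25 = -9956/33 + 25/139 = -1383059/4587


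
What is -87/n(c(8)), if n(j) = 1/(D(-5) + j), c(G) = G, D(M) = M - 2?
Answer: -87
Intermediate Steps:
D(M) = -2 + M
n(j) = 1/(-7 + j) (n(j) = 1/((-2 - 5) + j) = 1/(-7 + j))
-87/n(c(8)) = -87/1/(-7 + 8) = -87/1/1 = -87/1 = 1*(-87) = -87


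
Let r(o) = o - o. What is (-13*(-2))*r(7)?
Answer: 0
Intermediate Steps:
r(o) = 0
(-13*(-2))*r(7) = -13*(-2)*0 = 26*0 = 0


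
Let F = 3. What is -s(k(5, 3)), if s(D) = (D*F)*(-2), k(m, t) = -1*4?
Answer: -24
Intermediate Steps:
k(m, t) = -4
s(D) = -6*D (s(D) = (D*3)*(-2) = (3*D)*(-2) = -6*D)
-s(k(5, 3)) = -(-6)*(-4) = -1*24 = -24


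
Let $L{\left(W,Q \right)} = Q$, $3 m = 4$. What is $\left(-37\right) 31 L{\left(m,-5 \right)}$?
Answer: $5735$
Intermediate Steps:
$m = \frac{4}{3}$ ($m = \frac{1}{3} \cdot 4 = \frac{4}{3} \approx 1.3333$)
$\left(-37\right) 31 L{\left(m,-5 \right)} = \left(-37\right) 31 \left(-5\right) = \left(-1147\right) \left(-5\right) = 5735$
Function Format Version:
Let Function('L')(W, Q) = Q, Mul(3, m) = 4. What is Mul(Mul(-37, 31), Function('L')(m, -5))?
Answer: 5735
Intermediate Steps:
m = Rational(4, 3) (m = Mul(Rational(1, 3), 4) = Rational(4, 3) ≈ 1.3333)
Mul(Mul(-37, 31), Function('L')(m, -5)) = Mul(Mul(-37, 31), -5) = Mul(-1147, -5) = 5735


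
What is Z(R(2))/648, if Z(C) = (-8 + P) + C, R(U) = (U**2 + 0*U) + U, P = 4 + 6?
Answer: 1/81 ≈ 0.012346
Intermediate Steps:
P = 10
R(U) = U + U**2 (R(U) = (U**2 + 0) + U = U**2 + U = U + U**2)
Z(C) = 2 + C (Z(C) = (-8 + 10) + C = 2 + C)
Z(R(2))/648 = (2 + 2*(1 + 2))/648 = (2 + 2*3)*(1/648) = (2 + 6)*(1/648) = 8*(1/648) = 1/81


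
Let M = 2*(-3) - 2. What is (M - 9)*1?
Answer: -17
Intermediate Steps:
M = -8 (M = -6 - 2 = -8)
(M - 9)*1 = (-8 - 9)*1 = -17*1 = -17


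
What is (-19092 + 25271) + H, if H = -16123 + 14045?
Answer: 4101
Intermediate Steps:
H = -2078
(-19092 + 25271) + H = (-19092 + 25271) - 2078 = 6179 - 2078 = 4101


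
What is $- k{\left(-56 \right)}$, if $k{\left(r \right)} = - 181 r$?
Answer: $-10136$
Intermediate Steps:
$- k{\left(-56 \right)} = - \left(-181\right) \left(-56\right) = \left(-1\right) 10136 = -10136$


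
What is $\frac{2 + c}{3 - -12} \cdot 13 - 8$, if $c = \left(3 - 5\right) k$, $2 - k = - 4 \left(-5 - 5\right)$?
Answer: $\frac{298}{5} \approx 59.6$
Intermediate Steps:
$k = -38$ ($k = 2 - - 4 \left(-5 - 5\right) = 2 - \left(-4\right) \left(-10\right) = 2 - 40 = -38$)
$c = 76$ ($c = \left(3 - 5\right) \left(-38\right) = \left(-2\right) \left(-38\right) = 76$)
$\frac{2 + c}{3 - -12} \cdot 13 - 8 = \frac{2 + 76}{3 - -12} \cdot 13 - 8 = \frac{78}{3 + 12} \cdot 13 - 8 = \frac{78}{15} \cdot 13 - 8 = 78 \cdot \frac{1}{15} \cdot 13 - 8 = \frac{26}{5} \cdot 13 - 8 = \frac{338}{5} - 8 = \frac{298}{5}$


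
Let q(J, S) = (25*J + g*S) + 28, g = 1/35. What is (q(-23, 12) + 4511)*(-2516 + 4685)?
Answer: 300953088/35 ≈ 8.5987e+6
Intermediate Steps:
g = 1/35 ≈ 0.028571
q(J, S) = 28 + 25*J + S/35 (q(J, S) = (25*J + S/35) + 28 = 28 + 25*J + S/35)
(q(-23, 12) + 4511)*(-2516 + 4685) = ((28 + 25*(-23) + (1/35)*12) + 4511)*(-2516 + 4685) = ((28 - 575 + 12/35) + 4511)*2169 = (-19133/35 + 4511)*2169 = (138752/35)*2169 = 300953088/35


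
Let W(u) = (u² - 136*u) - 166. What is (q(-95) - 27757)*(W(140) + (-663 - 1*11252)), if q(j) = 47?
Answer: 319246910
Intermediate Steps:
W(u) = -166 + u² - 136*u
(q(-95) - 27757)*(W(140) + (-663 - 1*11252)) = (47 - 27757)*((-166 + 140² - 136*140) + (-663 - 1*11252)) = -27710*((-166 + 19600 - 19040) + (-663 - 11252)) = -27710*(394 - 11915) = -27710*(-11521) = 319246910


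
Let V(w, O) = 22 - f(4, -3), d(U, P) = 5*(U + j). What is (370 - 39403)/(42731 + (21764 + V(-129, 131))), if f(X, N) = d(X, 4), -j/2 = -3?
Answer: -4337/7163 ≈ -0.60547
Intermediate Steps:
j = 6 (j = -2*(-3) = 6)
d(U, P) = 30 + 5*U (d(U, P) = 5*(U + 6) = 5*(6 + U) = 30 + 5*U)
f(X, N) = 30 + 5*X
V(w, O) = -28 (V(w, O) = 22 - (30 + 5*4) = 22 - (30 + 20) = 22 - 1*50 = 22 - 50 = -28)
(370 - 39403)/(42731 + (21764 + V(-129, 131))) = (370 - 39403)/(42731 + (21764 - 28)) = -39033/(42731 + 21736) = -39033/64467 = -39033*1/64467 = -4337/7163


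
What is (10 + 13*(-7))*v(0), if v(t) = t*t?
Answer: 0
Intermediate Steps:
v(t) = t**2
(10 + 13*(-7))*v(0) = (10 + 13*(-7))*0**2 = (10 - 91)*0 = -81*0 = 0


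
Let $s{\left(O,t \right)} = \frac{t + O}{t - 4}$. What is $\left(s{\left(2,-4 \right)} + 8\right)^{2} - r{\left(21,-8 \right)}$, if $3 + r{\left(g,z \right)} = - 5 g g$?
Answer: $\frac{36417}{16} \approx 2276.1$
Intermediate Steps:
$s{\left(O,t \right)} = \frac{O + t}{-4 + t}$
$r{\left(g,z \right)} = -3 - 5 g^{2}$ ($r{\left(g,z \right)} = -3 + - 5 g g = -3 - 5 g^{2}$)
$\left(s{\left(2,-4 \right)} + 8\right)^{2} - r{\left(21,-8 \right)} = \left(\frac{2 - 4}{-4 - 4} + 8\right)^{2} - \left(-3 - 5 \cdot 21^{2}\right) = \left(\frac{1}{-8} \left(-2\right) + 8\right)^{2} - \left(-3 - 2205\right) = \left(\left(- \frac{1}{8}\right) \left(-2\right) + 8\right)^{2} - \left(-3 - 2205\right) = \left(\frac{1}{4} + 8\right)^{2} - -2208 = \left(\frac{33}{4}\right)^{2} + 2208 = \frac{1089}{16} + 2208 = \frac{36417}{16}$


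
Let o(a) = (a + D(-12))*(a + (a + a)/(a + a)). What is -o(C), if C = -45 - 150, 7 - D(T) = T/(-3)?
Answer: -37248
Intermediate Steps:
D(T) = 7 + T/3 (D(T) = 7 - T/(-3) = 7 - T*(-1)/3 = 7 - (-1)*T/3 = 7 + T/3)
C = -195
o(a) = (1 + a)*(3 + a) (o(a) = (a + (7 + (⅓)*(-12)))*(a + (a + a)/(a + a)) = (a + (7 - 4))*(a + (2*a)/((2*a))) = (a + 3)*(a + (2*a)*(1/(2*a))) = (3 + a)*(a + 1) = (3 + a)*(1 + a) = (1 + a)*(3 + a))
-o(C) = -(3 + (-195)² + 4*(-195)) = -(3 + 38025 - 780) = -1*37248 = -37248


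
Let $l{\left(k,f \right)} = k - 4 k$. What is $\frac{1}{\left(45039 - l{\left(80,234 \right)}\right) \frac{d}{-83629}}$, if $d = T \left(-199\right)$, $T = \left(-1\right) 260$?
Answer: $- \frac{6433}{180210420} \approx -3.5697 \cdot 10^{-5}$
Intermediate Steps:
$T = -260$
$l{\left(k,f \right)} = - 3 k$
$d = 51740$ ($d = \left(-260\right) \left(-199\right) = 51740$)
$\frac{1}{\left(45039 - l{\left(80,234 \right)}\right) \frac{d}{-83629}} = \frac{1}{\left(45039 - \left(-3\right) 80\right) \frac{51740}{-83629}} = \frac{1}{\left(45039 - -240\right) 51740 \left(- \frac{1}{83629}\right)} = \frac{1}{\left(45039 + 240\right) \left(- \frac{3980}{6433}\right)} = \frac{1}{45279} \left(- \frac{6433}{3980}\right) = - \frac{6433}{180210420}$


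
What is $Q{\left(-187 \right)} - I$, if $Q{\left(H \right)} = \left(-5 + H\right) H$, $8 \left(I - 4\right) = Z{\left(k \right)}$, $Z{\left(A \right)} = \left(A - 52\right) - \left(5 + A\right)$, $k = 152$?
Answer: $\frac{287257}{8} \approx 35907.0$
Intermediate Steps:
$Z{\left(A \right)} = -57$ ($Z{\left(A \right)} = \left(-52 + A\right) - \left(5 + A\right) = -57$)
$I = - \frac{25}{8}$ ($I = 4 + \frac{1}{8} \left(-57\right) = 4 - \frac{57}{8} = - \frac{25}{8} \approx -3.125$)
$Q{\left(H \right)} = H \left(-5 + H\right)$
$Q{\left(-187 \right)} - I = - 187 \left(-5 - 187\right) - - \frac{25}{8} = \left(-187\right) \left(-192\right) + \frac{25}{8} = 35904 + \frac{25}{8} = \frac{287257}{8}$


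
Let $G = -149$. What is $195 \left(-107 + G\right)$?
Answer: $-49920$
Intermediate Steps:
$195 \left(-107 + G\right) = 195 \left(-107 - 149\right) = 195 \left(-256\right) = -49920$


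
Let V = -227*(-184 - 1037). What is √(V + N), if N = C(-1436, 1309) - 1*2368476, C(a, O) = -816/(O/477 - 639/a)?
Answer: I*√9981278435095228365/2184527 ≈ 1446.2*I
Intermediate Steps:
C(a, O) = -816/(-639/a + O/477) (C(a, O) = -816/(O*(1/477) - 639/a) = -816/(O/477 - 639/a) = -816/(-639/a + O/477))
V = 277167 (V = -227*(-1221) = 277167)
N = -5174558708004/2184527 (N = -389232*(-1436)/(-304803 + 1309*(-1436)) - 1*2368476 = -389232*(-1436)/(-304803 - 1879724) - 2368476 = -389232*(-1436)/(-2184527) - 2368476 = -389232*(-1436)*(-1/2184527) - 2368476 = -558937152/2184527 - 2368476 = -5174558708004/2184527 ≈ -2.3687e+6)
√(V + N) = √(277167 - 5174558708004/2184527) = √(-4569079912995/2184527) = I*√9981278435095228365/2184527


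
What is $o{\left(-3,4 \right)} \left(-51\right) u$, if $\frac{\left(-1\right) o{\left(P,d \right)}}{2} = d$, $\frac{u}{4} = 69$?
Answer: $112608$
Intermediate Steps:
$u = 276$ ($u = 4 \cdot 69 = 276$)
$o{\left(P,d \right)} = - 2 d$
$o{\left(-3,4 \right)} \left(-51\right) u = \left(-2\right) 4 \left(-51\right) 276 = \left(-8\right) \left(-51\right) 276 = 408 \cdot 276 = 112608$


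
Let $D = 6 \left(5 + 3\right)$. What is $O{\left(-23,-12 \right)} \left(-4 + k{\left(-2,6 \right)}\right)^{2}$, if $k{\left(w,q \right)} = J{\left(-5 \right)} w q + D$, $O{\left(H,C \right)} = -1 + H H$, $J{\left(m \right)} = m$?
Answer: $5710848$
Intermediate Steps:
$D = 48$ ($D = 6 \cdot 8 = 48$)
$O{\left(H,C \right)} = -1 + H^{2}$
$k{\left(w,q \right)} = 48 - 5 q w$ ($k{\left(w,q \right)} = - 5 w q + 48 = - 5 q w + 48 = 48 - 5 q w$)
$O{\left(-23,-12 \right)} \left(-4 + k{\left(-2,6 \right)}\right)^{2} = \left(-1 + \left(-23\right)^{2}\right) \left(-4 - \left(-48 + 30 \left(-2\right)\right)\right)^{2} = \left(-1 + 529\right) \left(-4 + \left(48 + 60\right)\right)^{2} = 528 \left(-4 + 108\right)^{2} = 528 \cdot 104^{2} = 528 \cdot 10816 = 5710848$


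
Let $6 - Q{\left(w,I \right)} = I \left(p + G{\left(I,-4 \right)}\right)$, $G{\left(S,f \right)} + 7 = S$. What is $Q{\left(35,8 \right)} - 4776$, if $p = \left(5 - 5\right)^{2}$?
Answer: $-4778$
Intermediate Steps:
$G{\left(S,f \right)} = -7 + S$
$p = 0$ ($p = 0^{2} = 0$)
$Q{\left(w,I \right)} = 6 - I \left(-7 + I\right)$ ($Q{\left(w,I \right)} = 6 - I \left(0 + \left(-7 + I\right)\right) = 6 - I \left(-7 + I\right)$)
$Q{\left(35,8 \right)} - 4776 = \left(6 - 8 \left(-7 + 8\right)\right) - 4776 = \left(6 - 8 \cdot 1\right) - 4776 = \left(6 - 8\right) - 4776 = -2 - 4776 = -4778$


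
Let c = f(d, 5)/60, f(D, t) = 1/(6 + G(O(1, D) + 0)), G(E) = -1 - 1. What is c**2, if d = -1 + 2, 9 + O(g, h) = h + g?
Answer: 1/57600 ≈ 1.7361e-5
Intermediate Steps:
O(g, h) = -9 + g + h (O(g, h) = -9 + (h + g) = -9 + (g + h) = -9 + g + h)
d = 1
G(E) = -2
f(D, t) = 1/4 (f(D, t) = 1/(6 - 2) = 1/4)
c = 1/240 (c = (1/4)/60 = (1/4)*(1/60) = 1/240 ≈ 0.0041667)
c**2 = (1/240)**2 = 1/57600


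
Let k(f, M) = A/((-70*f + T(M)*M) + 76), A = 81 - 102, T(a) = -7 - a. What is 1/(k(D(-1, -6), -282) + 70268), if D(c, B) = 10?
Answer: 26058/1831043551 ≈ 1.4231e-5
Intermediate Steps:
A = -21
k(f, M) = -21/(76 - 70*f + M*(-7 - M)) (k(f, M) = -21/((-70*f + (-7 - M)*M) + 76) = -21/((-70*f + M*(-7 - M)) + 76) = -21/(76 - 70*f + M*(-7 - M)))
1/(k(D(-1, -6), -282) + 70268) = 1/(21/(-76 + 70*10 - 282*(7 - 282)) + 70268) = 1/(21/(-76 + 700 - 282*(-275)) + 70268) = 1/(21/(-76 + 700 + 77550) + 70268) = 1/(21/78174 + 70268) = 1/(21*(1/78174) + 70268) = 1/(7/26058 + 70268) = 1/(1831043551/26058) = 26058/1831043551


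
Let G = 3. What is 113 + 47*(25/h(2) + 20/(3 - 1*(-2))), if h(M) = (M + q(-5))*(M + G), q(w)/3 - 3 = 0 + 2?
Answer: 5352/17 ≈ 314.82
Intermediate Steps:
q(w) = 15 (q(w) = 9 + 3*(0 + 2) = 9 + 3*2 = 9 + 6 = 15)
h(M) = (3 + M)*(15 + M) (h(M) = (M + 15)*(M + 3) = (15 + M)*(3 + M) = (3 + M)*(15 + M))
113 + 47*(25/h(2) + 20/(3 - 1*(-2))) = 113 + 47*(25/(45 + 2² + 18*2) + 20/(3 - 1*(-2))) = 113 + 47*(25/(45 + 4 + 36) + 20/(3 + 2)) = 113 + 47*(25/85 + 20/5) = 113 + 47*(25*(1/85) + 20*(⅕)) = 113 + 47*(5/17 + 4) = 113 + 47*(73/17) = 113 + 3431/17 = 5352/17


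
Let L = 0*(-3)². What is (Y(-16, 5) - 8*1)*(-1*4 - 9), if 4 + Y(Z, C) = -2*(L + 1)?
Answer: 182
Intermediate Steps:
L = 0 (L = 0*9 = 0)
Y(Z, C) = -6 (Y(Z, C) = -4 - 2*(0 + 1) = -4 - 2*1 = -4 - 2 = -6)
(Y(-16, 5) - 8*1)*(-1*4 - 9) = (-6 - 8*1)*(-1*4 - 9) = (-6 - 8)*(-4 - 9) = -14*(-13) = 182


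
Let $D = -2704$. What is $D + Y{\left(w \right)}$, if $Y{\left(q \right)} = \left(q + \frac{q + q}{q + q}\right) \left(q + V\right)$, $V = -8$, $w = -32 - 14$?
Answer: $-274$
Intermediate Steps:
$w = -46$
$Y{\left(q \right)} = \left(1 + q\right) \left(-8 + q\right)$ ($Y{\left(q \right)} = \left(q + \frac{q + q}{q + q}\right) \left(q - 8\right) = \left(q + \frac{2 q}{2 q}\right) \left(-8 + q\right) = \left(q + 2 q \frac{1}{2 q}\right) \left(-8 + q\right) = \left(q + 1\right) \left(-8 + q\right) = \left(1 + q\right) \left(-8 + q\right)$)
$D + Y{\left(w \right)} = -2704 - \left(-314 - 2116\right) = -2704 + \left(-8 + 2116 + 322\right) = -2704 + 2430 = -274$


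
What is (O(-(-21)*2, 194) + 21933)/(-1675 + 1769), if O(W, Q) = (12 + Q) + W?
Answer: 22181/94 ≈ 235.97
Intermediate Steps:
O(W, Q) = 12 + Q + W
(O(-(-21)*2, 194) + 21933)/(-1675 + 1769) = ((12 + 194 - (-21)*2) + 21933)/(-1675 + 1769) = ((12 + 194 - 7*(-6)) + 21933)/94 = ((12 + 194 + 42) + 21933)*(1/94) = (248 + 21933)*(1/94) = 22181*(1/94) = 22181/94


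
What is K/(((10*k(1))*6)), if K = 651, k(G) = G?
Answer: 217/20 ≈ 10.850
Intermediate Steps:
K/(((10*k(1))*6)) = 651/(((10*1)*6)) = 651/((10*6)) = 651/60 = 651*(1/60) = 217/20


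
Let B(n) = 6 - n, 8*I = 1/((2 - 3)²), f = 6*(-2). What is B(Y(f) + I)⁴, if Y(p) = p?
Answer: 418161601/4096 ≈ 1.0209e+5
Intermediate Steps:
f = -12
I = ⅛ (I = 1/(8*((2 - 3)²)) = 1/(8*((-1)²)) = (⅛)/1 = (⅛)*1 = ⅛ ≈ 0.12500)
B(Y(f) + I)⁴ = (6 - (-12 + ⅛))⁴ = (6 - 1*(-95/8))⁴ = (6 + 95/8)⁴ = (143/8)⁴ = 418161601/4096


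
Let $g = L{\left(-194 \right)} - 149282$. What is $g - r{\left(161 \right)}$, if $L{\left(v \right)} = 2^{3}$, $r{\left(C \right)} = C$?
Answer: $-149435$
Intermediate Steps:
$L{\left(v \right)} = 8$
$g = -149274$ ($g = 8 - 149282 = -149274$)
$g - r{\left(161 \right)} = -149274 - 161 = -149435$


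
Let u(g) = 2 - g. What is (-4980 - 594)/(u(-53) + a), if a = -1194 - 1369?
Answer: 929/418 ≈ 2.2225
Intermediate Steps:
a = -2563
(-4980 - 594)/(u(-53) + a) = (-4980 - 594)/((2 - 1*(-53)) - 2563) = -5574/((2 + 53) - 2563) = -5574/(55 - 2563) = -5574/(-2508) = -5574*(-1/2508) = 929/418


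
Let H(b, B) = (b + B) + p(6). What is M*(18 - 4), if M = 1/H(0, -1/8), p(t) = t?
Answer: 112/47 ≈ 2.3830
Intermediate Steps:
H(b, B) = 6 + B + b (H(b, B) = (b + B) + 6 = (B + b) + 6 = 6 + B + b)
M = 8/47 (M = 1/(6 - 1/8 + 0) = 1/(6 - 1*⅛ + 0) = 1/(6 - ⅛ + 0) = 1/(47/8) = 8/47 ≈ 0.17021)
M*(18 - 4) = 8*(18 - 4)/47 = (8/47)*14 = 112/47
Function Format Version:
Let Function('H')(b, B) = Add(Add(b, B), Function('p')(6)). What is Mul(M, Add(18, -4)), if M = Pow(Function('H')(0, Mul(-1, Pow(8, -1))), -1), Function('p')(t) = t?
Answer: Rational(112, 47) ≈ 2.3830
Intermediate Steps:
Function('H')(b, B) = Add(6, B, b) (Function('H')(b, B) = Add(Add(b, B), 6) = Add(Add(B, b), 6) = Add(6, B, b))
M = Rational(8, 47) (M = Pow(Add(6, Mul(-1, Pow(8, -1)), 0), -1) = Pow(Add(6, Mul(-1, Rational(1, 8)), 0), -1) = Pow(Add(6, Rational(-1, 8), 0), -1) = Pow(Rational(47, 8), -1) = Rational(8, 47) ≈ 0.17021)
Mul(M, Add(18, -4)) = Mul(Rational(8, 47), Add(18, -4)) = Mul(Rational(8, 47), 14) = Rational(112, 47)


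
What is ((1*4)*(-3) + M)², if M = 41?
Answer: 841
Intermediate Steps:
((1*4)*(-3) + M)² = ((1*4)*(-3) + 41)² = (4*(-3) + 41)² = (-12 + 41)² = 29² = 841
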